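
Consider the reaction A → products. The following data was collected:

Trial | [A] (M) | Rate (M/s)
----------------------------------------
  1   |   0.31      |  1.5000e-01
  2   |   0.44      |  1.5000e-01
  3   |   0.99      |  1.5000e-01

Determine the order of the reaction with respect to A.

zeroth order (0)

Step 1: Compare trials - when concentration changes, rate stays constant.
Step 2: rate₂/rate₁ = 1.5000e-01/1.5000e-01 = 1
Step 3: [A]₂/[A]₁ = 0.44/0.31 = 1.419
Step 4: Since rate ratio ≈ (conc ratio)^0, the reaction is zeroth order.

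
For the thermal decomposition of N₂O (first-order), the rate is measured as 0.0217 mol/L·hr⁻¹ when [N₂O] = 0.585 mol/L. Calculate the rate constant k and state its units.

0.03709 hr⁻¹

Step 1: rate = k[N₂O]^1, so k = rate / [N₂O]^1.
Step 2: k = 0.0217 / (0.585)^1 = 0.0217 / 0.585.
Step 3: k = 0.03709 hr⁻¹.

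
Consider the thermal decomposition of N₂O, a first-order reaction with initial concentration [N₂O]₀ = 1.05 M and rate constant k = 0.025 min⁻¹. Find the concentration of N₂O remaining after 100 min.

0.08619 M

Step 1: For a first-order reaction: [N₂O] = [N₂O]₀ × e^(-kt)
Step 2: [N₂O] = 1.05 × e^(-0.025 × 100)
Step 3: [N₂O] = 1.05 × e^(-2.5)
Step 4: [N₂O] = 1.05 × 0.082085 = 0.08619 M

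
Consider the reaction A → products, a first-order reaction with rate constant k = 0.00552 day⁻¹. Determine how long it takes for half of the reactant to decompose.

125.6 day

Step 1: For a first-order reaction, t₁/₂ = ln(2)/k
Step 2: t₁/₂ = ln(2)/0.00552
Step 3: t₁/₂ = 0.6931/0.00552 = 125.6 day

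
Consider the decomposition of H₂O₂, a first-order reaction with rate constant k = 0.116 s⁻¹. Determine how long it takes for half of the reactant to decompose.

5.975 s

Step 1: For a first-order reaction, t₁/₂ = ln(2)/k
Step 2: t₁/₂ = ln(2)/0.116
Step 3: t₁/₂ = 0.6931/0.116 = 5.975 s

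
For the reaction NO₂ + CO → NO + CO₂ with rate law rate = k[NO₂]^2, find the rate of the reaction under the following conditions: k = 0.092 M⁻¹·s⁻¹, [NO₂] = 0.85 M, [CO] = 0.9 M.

0.06647 M/s

Step 1: The rate law is rate = k[NO₂]^2
Step 2: Note that the rate does not depend on [CO] (zero order in CO).
Step 3: rate = 0.092 × (0.85)^2 = 0.06647 M/s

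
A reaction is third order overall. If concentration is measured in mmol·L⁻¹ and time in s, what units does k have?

(mmol·L⁻¹)⁻²·s⁻¹

Step 1: For overall order n, rate = k × (concentration)^n.
Step 2: Rate has units mmol·L⁻¹·s⁻¹; concentration term has units (mmol·L⁻¹)^3.
Step 3: k = rate / (concentration)^n, so units of k = (mmol·L⁻¹)^(1-3)·s⁻¹ = (mmol·L⁻¹)⁻²·s⁻¹.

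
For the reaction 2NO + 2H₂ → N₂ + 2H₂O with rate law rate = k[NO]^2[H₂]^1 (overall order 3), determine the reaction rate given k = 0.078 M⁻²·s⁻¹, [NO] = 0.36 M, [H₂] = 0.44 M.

0.004448 M/s

Step 1: The rate law is rate = k[NO]^2[H₂]^1, overall order = 2+1 = 3
Step 2: Substitute values: rate = 0.078 × (0.36)^2 × (0.44)^1
Step 3: rate = 0.078 × 0.1296 × 0.44 = 0.00444787 M/s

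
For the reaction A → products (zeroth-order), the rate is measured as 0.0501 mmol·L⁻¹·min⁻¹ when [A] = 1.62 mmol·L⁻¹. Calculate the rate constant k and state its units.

0.0501 mmol·L⁻¹·min⁻¹

Step 1: For a zeroth-order reaction, rate = k (independent of concentration).
Step 2: k = rate = 0.0501 mmol·L⁻¹·min⁻¹.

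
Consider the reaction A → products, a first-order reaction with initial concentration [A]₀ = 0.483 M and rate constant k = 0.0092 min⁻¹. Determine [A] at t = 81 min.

0.2293 M

Step 1: For a first-order reaction: [A] = [A]₀ × e^(-kt)
Step 2: [A] = 0.483 × e^(-0.0092 × 81)
Step 3: [A] = 0.483 × e^(-0.7452)
Step 4: [A] = 0.483 × 0.474639 = 0.2293 M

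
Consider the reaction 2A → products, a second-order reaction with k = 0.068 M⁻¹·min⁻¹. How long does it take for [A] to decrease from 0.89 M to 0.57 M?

9.276 min

Step 1: For second-order: t = (1/[A] - 1/[A]₀)/k
Step 2: t = (1/0.57 - 1/0.89)/0.068
Step 3: t = (1.754 - 1.124)/0.068
Step 4: t = 0.6308/0.068 = 9.276 min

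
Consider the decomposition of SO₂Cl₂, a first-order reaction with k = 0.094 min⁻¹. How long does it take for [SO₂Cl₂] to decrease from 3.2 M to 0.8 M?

14.75 min

Step 1: For first-order: t = ln([SO₂Cl₂]₀/[SO₂Cl₂])/k
Step 2: t = ln(3.2/0.8)/0.094
Step 3: t = ln(4)/0.094
Step 4: t = 1.386/0.094 = 14.75 min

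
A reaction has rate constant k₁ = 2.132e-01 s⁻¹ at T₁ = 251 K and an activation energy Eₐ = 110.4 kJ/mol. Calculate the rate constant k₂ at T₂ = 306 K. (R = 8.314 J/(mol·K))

2.874e+03 s⁻¹

Step 1: Use the two-temperature Arrhenius form: ln(k₂/k₁) = -Eₐ/R × (1/T₂ - 1/T₁)
Step 2: Convert Eₐ to J/mol: 110.4 kJ/mol = 110400 J/mol
Step 3: 1/T₂ - 1/T₁ = 1/306 - 1/251 = -7.160899e-04 K⁻¹
Step 4: ln(k₂/k₁) = -110400/8.314 × -7.160899e-04 = 9.50882
Step 5: k₂ = k₁ × exp(9.50882) = 2.132e-01 × 1.34781e+04 = 2.874e+03 s⁻¹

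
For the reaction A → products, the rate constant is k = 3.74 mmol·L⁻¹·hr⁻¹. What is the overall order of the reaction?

zeroth order (0)

Step 1: The units of k for an nth-order reaction are (concentration)^(1-n)·(time)⁻¹.
Step 2: Here k has units mmol·L⁻¹·hr⁻¹, so the concentration exponent is 1.
Step 3: 1 - n = 1 ⇒ n = 0. The reaction is zeroth order.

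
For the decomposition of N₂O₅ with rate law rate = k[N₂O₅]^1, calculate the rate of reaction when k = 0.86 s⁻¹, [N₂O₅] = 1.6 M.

1.376 M/s

Step 1: Identify the rate law: rate = k[N₂O₅]^1
Step 2: Substitute values: rate = 0.86 × (1.6)^1
Step 3: Calculate: rate = 0.86 × 1.6 = 1.376 M/s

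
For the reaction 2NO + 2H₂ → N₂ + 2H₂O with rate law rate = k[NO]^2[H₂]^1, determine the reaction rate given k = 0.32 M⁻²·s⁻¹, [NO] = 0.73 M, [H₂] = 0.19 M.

0.0324 M/s

Step 1: The rate law is rate = k[NO]^2[H₂]^1
Step 2: Substitute: rate = 0.32 × (0.73)^2 × (0.19)^1
Step 3: rate = 0.32 × 0.5329 × 0.19 = 0.0324003 M/s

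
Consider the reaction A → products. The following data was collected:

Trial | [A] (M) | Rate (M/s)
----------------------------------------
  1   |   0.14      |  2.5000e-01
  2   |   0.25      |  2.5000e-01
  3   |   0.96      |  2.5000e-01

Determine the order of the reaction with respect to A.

zeroth order (0)

Step 1: Compare trials - when concentration changes, rate stays constant.
Step 2: rate₂/rate₁ = 2.5000e-01/2.5000e-01 = 1
Step 3: [A]₂/[A]₁ = 0.25/0.14 = 1.786
Step 4: Since rate ratio ≈ (conc ratio)^0, the reaction is zeroth order.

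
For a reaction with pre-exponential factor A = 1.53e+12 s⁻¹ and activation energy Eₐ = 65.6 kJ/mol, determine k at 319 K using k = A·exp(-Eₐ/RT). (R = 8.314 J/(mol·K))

2.77e+01 s⁻¹

Step 1: Use the Arrhenius equation: k = A × exp(-Eₐ/RT)
Step 2: Convert Eₐ to J/mol: 65.6 kJ/mol = 65600 J/mol
Step 3: Calculate the exponent: -Eₐ/(RT) = -65600/(8.314 × 319) = -24.73450
Step 4: k = 1.53e+12 × exp(-24.73450)
Step 5: k = 1.53e+12 × 1.81110e-11 = 2.7710e+01 s⁻¹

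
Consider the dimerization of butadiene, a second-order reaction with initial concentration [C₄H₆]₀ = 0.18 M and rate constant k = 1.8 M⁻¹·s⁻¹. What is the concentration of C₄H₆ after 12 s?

0.03682 M

Step 1: For a second-order reaction: 1/[C₄H₆] = 1/[C₄H₆]₀ + kt
Step 2: 1/[C₄H₆] = 1/0.18 + 1.8 × 12
Step 3: 1/[C₄H₆] = 5.556 + 21.6 = 27.16
Step 4: [C₄H₆] = 1/27.16 = 0.03682 M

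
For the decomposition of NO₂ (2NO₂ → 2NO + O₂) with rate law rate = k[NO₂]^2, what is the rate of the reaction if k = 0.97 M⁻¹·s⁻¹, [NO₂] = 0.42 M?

0.1711 M/s

Step 1: Identify the rate law: rate = k[NO₂]^2
Step 2: Substitute values: rate = 0.97 × (0.42)^2
Step 3: Calculate: rate = 0.97 × 0.1764 = 0.171108 M/s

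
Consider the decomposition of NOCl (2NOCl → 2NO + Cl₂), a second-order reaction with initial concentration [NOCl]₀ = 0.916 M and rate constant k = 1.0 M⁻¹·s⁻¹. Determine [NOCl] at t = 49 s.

0.01996 M

Step 1: For a second-order reaction: 1/[NOCl] = 1/[NOCl]₀ + kt
Step 2: 1/[NOCl] = 1/0.916 + 1.0 × 49
Step 3: 1/[NOCl] = 1.092 + 49 = 50.09
Step 4: [NOCl] = 1/50.09 = 0.01996 M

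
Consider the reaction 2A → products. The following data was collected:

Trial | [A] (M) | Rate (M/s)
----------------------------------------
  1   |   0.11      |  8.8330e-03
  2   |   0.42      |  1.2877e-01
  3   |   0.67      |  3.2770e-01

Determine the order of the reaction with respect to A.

second order (2)

Step 1: Compare trials to find order n where rate₂/rate₁ = ([A]₂/[A]₁)^n
Step 2: rate₂/rate₁ = 1.2877e-01/8.8330e-03 = 14.58
Step 3: [A]₂/[A]₁ = 0.42/0.11 = 3.818
Step 4: n = ln(14.58)/ln(3.818) = 2.00 ≈ 2
Step 5: The reaction is second order in A.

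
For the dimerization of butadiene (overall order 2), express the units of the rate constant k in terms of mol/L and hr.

(mol/L)⁻¹·hr⁻¹

Step 1: For overall order n, rate = k × (concentration)^n.
Step 2: Rate has units mol/L·hr⁻¹; concentration term has units (mol/L)^2.
Step 3: k = rate / (concentration)^n, so units of k = (mol/L)^(1-2)·hr⁻¹ = (mol/L)⁻¹·hr⁻¹.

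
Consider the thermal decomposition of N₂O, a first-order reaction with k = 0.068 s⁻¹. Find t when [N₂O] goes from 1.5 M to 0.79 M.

9.429 s

Step 1: For first-order: t = ln([N₂O]₀/[N₂O])/k
Step 2: t = ln(1.5/0.79)/0.068
Step 3: t = ln(1.899)/0.068
Step 4: t = 0.6412/0.068 = 9.429 s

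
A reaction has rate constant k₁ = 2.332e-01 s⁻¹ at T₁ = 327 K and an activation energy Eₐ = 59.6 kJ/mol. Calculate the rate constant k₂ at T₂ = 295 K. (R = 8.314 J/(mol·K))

2.163e-02 s⁻¹

Step 1: Use the two-temperature Arrhenius form: ln(k₂/k₁) = -Eₐ/R × (1/T₂ - 1/T₁)
Step 2: Convert Eₐ to J/mol: 59.6 kJ/mol = 59600 J/mol
Step 3: 1/T₂ - 1/T₁ = 1/295 - 1/327 = 3.317265e-04 K⁻¹
Step 4: ln(k₂/k₁) = -59600/8.314 × 3.317265e-04 = -2.37802
Step 5: k₂ = k₁ × exp(-2.37802) = 2.332e-01 × 9.27340e-02 = 2.163e-02 s⁻¹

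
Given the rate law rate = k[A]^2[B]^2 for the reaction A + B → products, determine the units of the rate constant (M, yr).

M⁻³·yr⁻¹

Step 1: Overall order = 2 + 2 = 4.
Step 2: rate has units M·yr⁻¹; [A]^2[B]^2 has units M^4.
Step 3: k = rate/([A]^2[B]^2), so units of k = M^(1-4)·yr⁻¹ = M⁻³·yr⁻¹.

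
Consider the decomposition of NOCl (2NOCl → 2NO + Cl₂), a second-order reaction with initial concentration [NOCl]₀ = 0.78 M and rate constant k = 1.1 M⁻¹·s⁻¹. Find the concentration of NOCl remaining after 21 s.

0.04101 M

Step 1: For a second-order reaction: 1/[NOCl] = 1/[NOCl]₀ + kt
Step 2: 1/[NOCl] = 1/0.78 + 1.1 × 21
Step 3: 1/[NOCl] = 1.282 + 23.1 = 24.38
Step 4: [NOCl] = 1/24.38 = 0.04101 M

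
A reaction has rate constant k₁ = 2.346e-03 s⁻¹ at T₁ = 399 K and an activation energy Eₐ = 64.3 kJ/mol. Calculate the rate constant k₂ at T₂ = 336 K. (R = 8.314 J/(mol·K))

6.194e-05 s⁻¹

Step 1: Use the two-temperature Arrhenius form: ln(k₂/k₁) = -Eₐ/R × (1/T₂ - 1/T₁)
Step 2: Convert Eₐ to J/mol: 64.3 kJ/mol = 64300 J/mol
Step 3: 1/T₂ - 1/T₁ = 1/336 - 1/399 = 4.699248e-04 K⁻¹
Step 4: ln(k₂/k₁) = -64300/8.314 × 4.699248e-04 = -3.63437
Step 5: k₂ = k₁ × exp(-3.63437) = 2.346e-03 × 2.64006e-02 = 6.194e-05 s⁻¹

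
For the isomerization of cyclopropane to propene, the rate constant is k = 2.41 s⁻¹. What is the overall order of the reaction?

first order (1)

Step 1: The units of k for an nth-order reaction are (concentration)^(1-n)·(time)⁻¹.
Step 2: Here k has units s⁻¹, so the concentration exponent is 0.
Step 3: 1 - n = 0 ⇒ n = 1. The reaction is first order.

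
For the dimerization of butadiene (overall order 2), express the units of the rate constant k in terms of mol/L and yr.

(mol/L)⁻¹·yr⁻¹

Step 1: For overall order n, rate = k × (concentration)^n.
Step 2: Rate has units mol/L·yr⁻¹; concentration term has units (mol/L)^2.
Step 3: k = rate / (concentration)^n, so units of k = (mol/L)^(1-2)·yr⁻¹ = (mol/L)⁻¹·yr⁻¹.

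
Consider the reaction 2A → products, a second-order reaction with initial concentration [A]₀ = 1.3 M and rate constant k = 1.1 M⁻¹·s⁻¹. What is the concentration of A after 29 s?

0.03061 M

Step 1: For a second-order reaction: 1/[A] = 1/[A]₀ + kt
Step 2: 1/[A] = 1/1.3 + 1.1 × 29
Step 3: 1/[A] = 0.7692 + 31.9 = 32.67
Step 4: [A] = 1/32.67 = 0.03061 M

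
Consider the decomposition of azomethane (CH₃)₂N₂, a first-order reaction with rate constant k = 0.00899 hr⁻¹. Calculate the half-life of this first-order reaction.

77.1 hr

Step 1: For a first-order reaction, t₁/₂ = ln(2)/k
Step 2: t₁/₂ = ln(2)/0.00899
Step 3: t₁/₂ = 0.6931/0.00899 = 77.1 hr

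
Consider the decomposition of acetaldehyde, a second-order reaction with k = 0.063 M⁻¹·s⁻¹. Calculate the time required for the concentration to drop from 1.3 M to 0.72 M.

9.836 s

Step 1: For second-order: t = (1/[CH₃CHO] - 1/[CH₃CHO]₀)/k
Step 2: t = (1/0.72 - 1/1.3)/0.063
Step 3: t = (1.389 - 0.7692)/0.063
Step 4: t = 0.6197/0.063 = 9.836 s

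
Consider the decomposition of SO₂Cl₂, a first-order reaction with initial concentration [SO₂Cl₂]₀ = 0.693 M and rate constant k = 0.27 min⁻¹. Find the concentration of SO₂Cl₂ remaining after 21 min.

0.002389 M

Step 1: For a first-order reaction: [SO₂Cl₂] = [SO₂Cl₂]₀ × e^(-kt)
Step 2: [SO₂Cl₂] = 0.693 × e^(-0.27 × 21)
Step 3: [SO₂Cl₂] = 0.693 × e^(-5.67)
Step 4: [SO₂Cl₂] = 0.693 × 0.00344787 = 0.002389 M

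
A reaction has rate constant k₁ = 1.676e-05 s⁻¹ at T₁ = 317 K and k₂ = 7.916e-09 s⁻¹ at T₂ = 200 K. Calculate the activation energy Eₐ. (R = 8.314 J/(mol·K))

34.5 kJ/mol

Step 1: Use the two-temperature Arrhenius form: ln(k₂/k₁) = -Eₐ/R × (1/T₂ - 1/T₁)
Step 2: ln(k₂/k₁) = ln(7.916e-09/1.676e-05) = ln(0.000472315) = -7.65786
Step 3: 1/T₂ - 1/T₁ = 1/200 - 1/317 = 1.845426e-03 K⁻¹
Step 4: Eₐ = -R × ln(k₂/k₁) / (1/T₂ - 1/T₁) = -8.314 × -7.65786 / 1.845426e-03
Step 5: Eₐ = 3.4500e+04 J/mol = 34.5 kJ/mol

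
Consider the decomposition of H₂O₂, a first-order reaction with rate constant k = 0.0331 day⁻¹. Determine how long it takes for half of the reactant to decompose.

20.94 day

Step 1: For a first-order reaction, t₁/₂ = ln(2)/k
Step 2: t₁/₂ = ln(2)/0.0331
Step 3: t₁/₂ = 0.6931/0.0331 = 20.94 day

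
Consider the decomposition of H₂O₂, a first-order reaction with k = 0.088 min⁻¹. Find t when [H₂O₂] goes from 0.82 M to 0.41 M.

7.877 min

Step 1: For first-order: t = ln([H₂O₂]₀/[H₂O₂])/k
Step 2: t = ln(0.82/0.41)/0.088
Step 3: t = ln(2)/0.088
Step 4: t = 0.6931/0.088 = 7.877 min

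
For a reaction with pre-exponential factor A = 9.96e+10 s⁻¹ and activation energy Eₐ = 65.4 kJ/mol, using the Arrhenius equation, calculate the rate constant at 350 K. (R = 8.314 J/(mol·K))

1.73e+01 s⁻¹

Step 1: Use the Arrhenius equation: k = A × exp(-Eₐ/RT)
Step 2: Convert Eₐ to J/mol: 65.4 kJ/mol = 65400 J/mol
Step 3: Calculate the exponent: -Eₐ/(RT) = -65400/(8.314 × 350) = -22.47500
Step 4: k = 9.96e+10 × exp(-22.47500)
Step 5: k = 9.96e+10 × 1.73473e-10 = 1.7278e+01 s⁻¹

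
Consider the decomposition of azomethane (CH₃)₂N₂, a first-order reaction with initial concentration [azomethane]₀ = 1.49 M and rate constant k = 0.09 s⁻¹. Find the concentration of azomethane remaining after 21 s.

0.2251 M

Step 1: For a first-order reaction: [azomethane] = [azomethane]₀ × e^(-kt)
Step 2: [azomethane] = 1.49 × e^(-0.09 × 21)
Step 3: [azomethane] = 1.49 × e^(-1.89)
Step 4: [azomethane] = 1.49 × 0.151072 = 0.2251 M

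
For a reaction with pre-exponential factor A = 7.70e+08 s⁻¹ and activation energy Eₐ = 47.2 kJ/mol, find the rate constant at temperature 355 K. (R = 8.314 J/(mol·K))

8.73e+01 s⁻¹

Step 1: Use the Arrhenius equation: k = A × exp(-Eₐ/RT)
Step 2: Convert Eₐ to J/mol: 47.2 kJ/mol = 47200 J/mol
Step 3: Calculate the exponent: -Eₐ/(RT) = -47200/(8.314 × 355) = -15.99203
Step 4: k = 7.70e+08 × exp(-15.99203)
Step 5: k = 7.70e+08 × 1.13436e-07 = 8.7346e+01 s⁻¹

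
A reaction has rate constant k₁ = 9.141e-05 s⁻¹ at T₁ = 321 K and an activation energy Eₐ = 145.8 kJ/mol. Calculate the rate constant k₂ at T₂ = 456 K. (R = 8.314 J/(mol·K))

9.664e+02 s⁻¹

Step 1: Use the two-temperature Arrhenius form: ln(k₂/k₁) = -Eₐ/R × (1/T₂ - 1/T₁)
Step 2: Convert Eₐ to J/mol: 145.8 kJ/mol = 145800 J/mol
Step 3: 1/T₂ - 1/T₁ = 1/456 - 1/321 = -9.222823e-04 K⁻¹
Step 4: ln(k₂/k₁) = -145800/8.314 × -9.222823e-04 = 16.17377
Step 5: k₂ = k₁ × exp(16.17377) = 9.141e-05 × 1.05725e+07 = 9.664e+02 s⁻¹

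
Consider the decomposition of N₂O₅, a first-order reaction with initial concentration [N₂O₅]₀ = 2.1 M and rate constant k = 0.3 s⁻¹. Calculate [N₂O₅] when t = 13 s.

0.04251 M

Step 1: For a first-order reaction: [N₂O₅] = [N₂O₅]₀ × e^(-kt)
Step 2: [N₂O₅] = 2.1 × e^(-0.3 × 13)
Step 3: [N₂O₅] = 2.1 × e^(-3.9)
Step 4: [N₂O₅] = 2.1 × 0.0202419 = 0.04251 M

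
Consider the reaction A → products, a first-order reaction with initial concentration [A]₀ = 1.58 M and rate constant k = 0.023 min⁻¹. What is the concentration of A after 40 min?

0.6297 M

Step 1: For a first-order reaction: [A] = [A]₀ × e^(-kt)
Step 2: [A] = 1.58 × e^(-0.023 × 40)
Step 3: [A] = 1.58 × e^(-0.92)
Step 4: [A] = 1.58 × 0.398519 = 0.6297 M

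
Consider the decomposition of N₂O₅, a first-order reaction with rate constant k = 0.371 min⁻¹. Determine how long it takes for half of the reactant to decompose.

1.868 min

Step 1: For a first-order reaction, t₁/₂ = ln(2)/k
Step 2: t₁/₂ = ln(2)/0.371
Step 3: t₁/₂ = 0.6931/0.371 = 1.868 min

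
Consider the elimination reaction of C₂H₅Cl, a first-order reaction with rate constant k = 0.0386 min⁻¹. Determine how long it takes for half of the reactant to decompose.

17.96 min

Step 1: For a first-order reaction, t₁/₂ = ln(2)/k
Step 2: t₁/₂ = ln(2)/0.0386
Step 3: t₁/₂ = 0.6931/0.0386 = 17.96 min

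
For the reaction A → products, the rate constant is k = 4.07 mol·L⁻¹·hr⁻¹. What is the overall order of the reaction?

zeroth order (0)

Step 1: The units of k for an nth-order reaction are (concentration)^(1-n)·(time)⁻¹.
Step 2: Here k has units mol·L⁻¹·hr⁻¹, so the concentration exponent is 1.
Step 3: 1 - n = 1 ⇒ n = 0. The reaction is zeroth order.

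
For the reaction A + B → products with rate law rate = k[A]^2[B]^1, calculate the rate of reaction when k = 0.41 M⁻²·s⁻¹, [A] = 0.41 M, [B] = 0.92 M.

0.06341 M/s

Step 1: The rate law is rate = k[A]^2[B]^1
Step 2: Substitute: rate = 0.41 × (0.41)^2 × (0.92)^1
Step 3: rate = 0.41 × 0.1681 × 0.92 = 0.0634073 M/s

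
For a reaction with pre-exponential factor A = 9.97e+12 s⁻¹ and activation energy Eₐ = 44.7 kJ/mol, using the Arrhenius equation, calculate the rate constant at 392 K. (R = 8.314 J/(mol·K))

1.10e+07 s⁻¹

Step 1: Use the Arrhenius equation: k = A × exp(-Eₐ/RT)
Step 2: Convert Eₐ to J/mol: 44.7 kJ/mol = 44700 J/mol
Step 3: Calculate the exponent: -Eₐ/(RT) = -44700/(8.314 × 392) = -13.71549
Step 4: k = 9.97e+12 × exp(-13.71549)
Step 5: k = 9.97e+12 × 1.10519e-06 = 1.1019e+07 s⁻¹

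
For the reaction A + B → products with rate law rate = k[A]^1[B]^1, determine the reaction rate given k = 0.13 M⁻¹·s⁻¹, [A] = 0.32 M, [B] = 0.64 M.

0.02662 M/s

Step 1: The rate law is rate = k[A]^1[B]^1
Step 2: Substitute: rate = 0.13 × (0.32)^1 × (0.64)^1
Step 3: rate = 0.13 × 0.32 × 0.64 = 0.026624 M/s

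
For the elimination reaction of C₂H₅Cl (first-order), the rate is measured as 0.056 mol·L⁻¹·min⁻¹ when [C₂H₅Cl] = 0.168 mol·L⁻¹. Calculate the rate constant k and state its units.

0.3333 min⁻¹

Step 1: rate = k[C₂H₅Cl]^1, so k = rate / [C₂H₅Cl]^1.
Step 2: k = 0.056 / (0.168)^1 = 0.056 / 0.168.
Step 3: k = 0.3333 min⁻¹.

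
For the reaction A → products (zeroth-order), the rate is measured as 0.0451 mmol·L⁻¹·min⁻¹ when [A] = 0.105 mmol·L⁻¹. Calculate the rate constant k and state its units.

0.0451 mmol·L⁻¹·min⁻¹

Step 1: For a zeroth-order reaction, rate = k (independent of concentration).
Step 2: k = rate = 0.0451 mmol·L⁻¹·min⁻¹.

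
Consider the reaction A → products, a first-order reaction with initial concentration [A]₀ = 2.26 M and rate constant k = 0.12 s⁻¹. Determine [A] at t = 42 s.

0.01463 M

Step 1: For a first-order reaction: [A] = [A]₀ × e^(-kt)
Step 2: [A] = 2.26 × e^(-0.12 × 42)
Step 3: [A] = 2.26 × e^(-5.04)
Step 4: [A] = 2.26 × 0.00647375 = 0.01463 M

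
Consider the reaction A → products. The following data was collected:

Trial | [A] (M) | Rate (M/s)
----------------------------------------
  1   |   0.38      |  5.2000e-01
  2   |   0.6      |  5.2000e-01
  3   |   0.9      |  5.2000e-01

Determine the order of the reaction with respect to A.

zeroth order (0)

Step 1: Compare trials - when concentration changes, rate stays constant.
Step 2: rate₂/rate₁ = 5.2000e-01/5.2000e-01 = 1
Step 3: [A]₂/[A]₁ = 0.6/0.38 = 1.579
Step 4: Since rate ratio ≈ (conc ratio)^0, the reaction is zeroth order.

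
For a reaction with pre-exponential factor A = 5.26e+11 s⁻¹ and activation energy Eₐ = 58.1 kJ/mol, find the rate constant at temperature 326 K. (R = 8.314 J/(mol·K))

2.58e+02 s⁻¹

Step 1: Use the Arrhenius equation: k = A × exp(-Eₐ/RT)
Step 2: Convert Eₐ to J/mol: 58.1 kJ/mol = 58100 J/mol
Step 3: Calculate the exponent: -Eₐ/(RT) = -58100/(8.314 × 326) = -21.43624
Step 4: k = 5.26e+11 × exp(-21.43624)
Step 5: k = 5.26e+11 × 4.90184e-10 = 2.5784e+02 s⁻¹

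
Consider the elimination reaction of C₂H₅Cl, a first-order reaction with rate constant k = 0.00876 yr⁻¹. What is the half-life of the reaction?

79.13 yr

Step 1: For a first-order reaction, t₁/₂ = ln(2)/k
Step 2: t₁/₂ = ln(2)/0.00876
Step 3: t₁/₂ = 0.6931/0.00876 = 79.13 yr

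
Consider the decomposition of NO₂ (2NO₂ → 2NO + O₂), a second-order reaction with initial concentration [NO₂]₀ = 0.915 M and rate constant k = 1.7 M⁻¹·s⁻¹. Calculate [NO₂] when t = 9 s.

0.061 M

Step 1: For a second-order reaction: 1/[NO₂] = 1/[NO₂]₀ + kt
Step 2: 1/[NO₂] = 1/0.915 + 1.7 × 9
Step 3: 1/[NO₂] = 1.093 + 15.3 = 16.39
Step 4: [NO₂] = 1/16.39 = 0.061 M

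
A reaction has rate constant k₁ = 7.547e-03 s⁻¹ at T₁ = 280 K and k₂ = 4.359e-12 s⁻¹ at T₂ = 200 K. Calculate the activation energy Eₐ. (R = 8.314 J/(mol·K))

123.8 kJ/mol

Step 1: Use the two-temperature Arrhenius form: ln(k₂/k₁) = -Eₐ/R × (1/T₂ - 1/T₁)
Step 2: ln(k₂/k₁) = ln(4.359e-12/7.547e-03) = ln(5.7758e-10) = -21.2722
Step 3: 1/T₂ - 1/T₁ = 1/200 - 1/280 = 1.428571e-03 K⁻¹
Step 4: Eₐ = -R × ln(k₂/k₁) / (1/T₂ - 1/T₁) = -8.314 × -21.2722 / 1.428571e-03
Step 5: Eₐ = 1.2380e+05 J/mol = 123.8 kJ/mol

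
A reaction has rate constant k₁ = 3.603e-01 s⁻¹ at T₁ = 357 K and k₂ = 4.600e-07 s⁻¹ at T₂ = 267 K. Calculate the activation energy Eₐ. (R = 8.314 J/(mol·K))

119.5 kJ/mol

Step 1: Use the two-temperature Arrhenius form: ln(k₂/k₁) = -Eₐ/R × (1/T₂ - 1/T₁)
Step 2: ln(k₂/k₁) = ln(4.600e-07/3.603e-01) = ln(1.27671e-06) = -13.5712
Step 3: 1/T₂ - 1/T₁ = 1/267 - 1/357 = 9.441979e-04 K⁻¹
Step 4: Eₐ = -R × ln(k₂/k₁) / (1/T₂ - 1/T₁) = -8.314 × -13.5712 / 9.441979e-04
Step 5: Eₐ = 1.1950e+05 J/mol = 119.5 kJ/mol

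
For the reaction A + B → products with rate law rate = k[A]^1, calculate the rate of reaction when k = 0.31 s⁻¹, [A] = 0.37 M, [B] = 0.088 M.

0.1147 M/s

Step 1: The rate law is rate = k[A]^1
Step 2: Note that the rate does not depend on [B] (zero order in B).
Step 3: rate = 0.31 × (0.37)^1 = 0.1147 M/s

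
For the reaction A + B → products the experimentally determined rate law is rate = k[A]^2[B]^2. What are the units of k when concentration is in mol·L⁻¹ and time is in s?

(mol·L⁻¹)⁻³·s⁻¹

Step 1: Overall order = 2 + 2 = 4.
Step 2: rate has units mol·L⁻¹·s⁻¹; [A]^2[B]^2 has units (mol·L⁻¹)^4.
Step 3: k = rate/([A]^2[B]^2), so units of k = (mol·L⁻¹)^(1-4)·s⁻¹ = (mol·L⁻¹)⁻³·s⁻¹.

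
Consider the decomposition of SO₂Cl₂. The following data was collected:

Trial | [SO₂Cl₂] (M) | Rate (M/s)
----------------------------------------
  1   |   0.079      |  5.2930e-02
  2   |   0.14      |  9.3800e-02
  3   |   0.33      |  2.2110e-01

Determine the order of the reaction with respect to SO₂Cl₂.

first order (1)

Step 1: Compare trials to find order n where rate₂/rate₁ = ([SO₂Cl₂]₂/[SO₂Cl₂]₁)^n
Step 2: rate₂/rate₁ = 9.3800e-02/5.2930e-02 = 1.772
Step 3: [SO₂Cl₂]₂/[SO₂Cl₂]₁ = 0.14/0.079 = 1.772
Step 4: n = ln(1.772)/ln(1.772) = 1.00 ≈ 1
Step 5: The reaction is first order in SO₂Cl₂.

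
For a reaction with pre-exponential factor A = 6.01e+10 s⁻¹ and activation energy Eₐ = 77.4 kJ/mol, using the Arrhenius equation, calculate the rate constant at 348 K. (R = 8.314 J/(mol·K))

1.45e-01 s⁻¹

Step 1: Use the Arrhenius equation: k = A × exp(-Eₐ/RT)
Step 2: Convert Eₐ to J/mol: 77.4 kJ/mol = 77400 J/mol
Step 3: Calculate the exponent: -Eₐ/(RT) = -77400/(8.314 × 348) = -26.75172
Step 4: k = 6.01e+10 × exp(-26.75172)
Step 5: k = 6.01e+10 × 2.40922e-12 = 1.4479e-01 s⁻¹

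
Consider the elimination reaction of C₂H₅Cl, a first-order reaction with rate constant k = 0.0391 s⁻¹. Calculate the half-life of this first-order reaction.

17.73 s

Step 1: For a first-order reaction, t₁/₂ = ln(2)/k
Step 2: t₁/₂ = ln(2)/0.0391
Step 3: t₁/₂ = 0.6931/0.0391 = 17.73 s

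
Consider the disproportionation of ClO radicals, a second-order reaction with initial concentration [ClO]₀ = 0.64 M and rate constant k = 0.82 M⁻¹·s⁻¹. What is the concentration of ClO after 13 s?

0.08182 M

Step 1: For a second-order reaction: 1/[ClO] = 1/[ClO]₀ + kt
Step 2: 1/[ClO] = 1/0.64 + 0.82 × 13
Step 3: 1/[ClO] = 1.562 + 10.66 = 12.22
Step 4: [ClO] = 1/12.22 = 0.08182 M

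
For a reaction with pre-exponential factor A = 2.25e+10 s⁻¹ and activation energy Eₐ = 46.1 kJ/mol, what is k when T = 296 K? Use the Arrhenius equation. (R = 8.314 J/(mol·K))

1.65e+02 s⁻¹

Step 1: Use the Arrhenius equation: k = A × exp(-Eₐ/RT)
Step 2: Convert Eₐ to J/mol: 46.1 kJ/mol = 46100 J/mol
Step 3: Calculate the exponent: -Eₐ/(RT) = -46100/(8.314 × 296) = -18.73265
Step 4: k = 2.25e+10 × exp(-18.73265)
Step 5: k = 2.25e+10 × 7.32004e-09 = 1.6470e+02 s⁻¹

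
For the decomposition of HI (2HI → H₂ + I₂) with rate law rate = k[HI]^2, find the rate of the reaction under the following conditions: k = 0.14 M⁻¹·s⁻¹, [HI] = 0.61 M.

0.05209 M/s

Step 1: Identify the rate law: rate = k[HI]^2
Step 2: Substitute values: rate = 0.14 × (0.61)^2
Step 3: Calculate: rate = 0.14 × 0.3721 = 0.052094 M/s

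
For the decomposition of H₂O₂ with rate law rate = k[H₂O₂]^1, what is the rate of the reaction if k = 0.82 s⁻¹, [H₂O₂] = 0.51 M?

0.4182 M/s

Step 1: Identify the rate law: rate = k[H₂O₂]^1
Step 2: Substitute values: rate = 0.82 × (0.51)^1
Step 3: Calculate: rate = 0.82 × 0.51 = 0.4182 M/s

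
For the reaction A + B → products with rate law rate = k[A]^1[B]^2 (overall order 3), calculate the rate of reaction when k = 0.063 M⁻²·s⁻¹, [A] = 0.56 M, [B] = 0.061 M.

0.0001313 M/s

Step 1: The rate law is rate = k[A]^1[B]^2, overall order = 1+2 = 3
Step 2: Substitute values: rate = 0.063 × (0.56)^1 × (0.061)^2
Step 3: rate = 0.063 × 0.56 × 0.003721 = 0.000131277 M/s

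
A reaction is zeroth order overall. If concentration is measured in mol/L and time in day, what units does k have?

mol/L·day⁻¹

Step 1: For overall order n, rate = k × (concentration)^n.
Step 2: Rate has units mol/L·day⁻¹; concentration term has units (mol/L)^0.
Step 3: k = rate / (concentration)^n, so units of k = (mol/L)^(1-0)·day⁻¹ = mol/L·day⁻¹.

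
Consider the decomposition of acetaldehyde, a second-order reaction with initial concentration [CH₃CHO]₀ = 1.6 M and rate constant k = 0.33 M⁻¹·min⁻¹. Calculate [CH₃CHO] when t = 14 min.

0.1907 M

Step 1: For a second-order reaction: 1/[CH₃CHO] = 1/[CH₃CHO]₀ + kt
Step 2: 1/[CH₃CHO] = 1/1.6 + 0.33 × 14
Step 3: 1/[CH₃CHO] = 0.625 + 4.62 = 5.245
Step 4: [CH₃CHO] = 1/5.245 = 0.1907 M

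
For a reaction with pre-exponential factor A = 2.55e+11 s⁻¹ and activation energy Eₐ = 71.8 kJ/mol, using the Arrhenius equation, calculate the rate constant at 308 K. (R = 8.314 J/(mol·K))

1.70e-01 s⁻¹

Step 1: Use the Arrhenius equation: k = A × exp(-Eₐ/RT)
Step 2: Convert Eₐ to J/mol: 71.8 kJ/mol = 71800 J/mol
Step 3: Calculate the exponent: -Eₐ/(RT) = -71800/(8.314 × 308) = -28.03908
Step 4: k = 2.55e+11 × exp(-28.03908)
Step 5: k = 2.55e+11 × 6.64940e-13 = 1.6956e-01 s⁻¹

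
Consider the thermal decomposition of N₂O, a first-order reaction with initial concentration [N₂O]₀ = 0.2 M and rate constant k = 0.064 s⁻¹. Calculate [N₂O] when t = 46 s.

0.01053 M

Step 1: For a first-order reaction: [N₂O] = [N₂O]₀ × e^(-kt)
Step 2: [N₂O] = 0.2 × e^(-0.064 × 46)
Step 3: [N₂O] = 0.2 × e^(-2.944)
Step 4: [N₂O] = 0.2 × 0.0526547 = 0.01053 M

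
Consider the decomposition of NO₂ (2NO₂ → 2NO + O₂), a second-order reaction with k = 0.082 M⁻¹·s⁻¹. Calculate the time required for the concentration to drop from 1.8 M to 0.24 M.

44.04 s

Step 1: For second-order: t = (1/[NO₂] - 1/[NO₂]₀)/k
Step 2: t = (1/0.24 - 1/1.8)/0.082
Step 3: t = (4.167 - 0.5556)/0.082
Step 4: t = 3.611/0.082 = 44.04 s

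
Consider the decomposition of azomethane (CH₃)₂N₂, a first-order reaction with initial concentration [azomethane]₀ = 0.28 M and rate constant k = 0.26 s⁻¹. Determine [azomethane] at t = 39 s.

1.105e-05 M

Step 1: For a first-order reaction: [azomethane] = [azomethane]₀ × e^(-kt)
Step 2: [azomethane] = 0.28 × e^(-0.26 × 39)
Step 3: [azomethane] = 0.28 × e^(-10.14)
Step 4: [azomethane] = 0.28 × 3.94688e-05 = 1.105e-05 M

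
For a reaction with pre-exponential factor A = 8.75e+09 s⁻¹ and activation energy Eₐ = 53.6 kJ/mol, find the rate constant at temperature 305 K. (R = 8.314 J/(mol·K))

5.78e+00 s⁻¹

Step 1: Use the Arrhenius equation: k = A × exp(-Eₐ/RT)
Step 2: Convert Eₐ to J/mol: 53.6 kJ/mol = 53600 J/mol
Step 3: Calculate the exponent: -Eₐ/(RT) = -53600/(8.314 × 305) = -21.13756
Step 4: k = 8.75e+09 × exp(-21.13756)
Step 5: k = 8.75e+09 × 6.60807e-10 = 5.7821e+00 s⁻¹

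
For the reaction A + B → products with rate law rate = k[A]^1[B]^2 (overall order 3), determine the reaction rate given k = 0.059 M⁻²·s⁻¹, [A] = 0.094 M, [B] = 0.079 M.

3.461e-05 M/s

Step 1: The rate law is rate = k[A]^1[B]^2, overall order = 1+2 = 3
Step 2: Substitute values: rate = 0.059 × (0.094)^1 × (0.079)^2
Step 3: rate = 0.059 × 0.094 × 0.006241 = 3.46126e-05 M/s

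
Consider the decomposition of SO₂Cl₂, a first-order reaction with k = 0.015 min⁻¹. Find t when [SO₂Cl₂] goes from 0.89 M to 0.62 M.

24.1 min

Step 1: For first-order: t = ln([SO₂Cl₂]₀/[SO₂Cl₂])/k
Step 2: t = ln(0.89/0.62)/0.015
Step 3: t = ln(1.435)/0.015
Step 4: t = 0.3615/0.015 = 24.1 min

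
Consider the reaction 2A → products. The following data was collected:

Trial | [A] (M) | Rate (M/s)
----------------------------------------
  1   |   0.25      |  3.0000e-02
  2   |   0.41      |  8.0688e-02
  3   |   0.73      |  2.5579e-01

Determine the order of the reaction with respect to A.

second order (2)

Step 1: Compare trials to find order n where rate₂/rate₁ = ([A]₂/[A]₁)^n
Step 2: rate₂/rate₁ = 8.0688e-02/3.0000e-02 = 2.69
Step 3: [A]₂/[A]₁ = 0.41/0.25 = 1.64
Step 4: n = ln(2.69)/ln(1.64) = 2.00 ≈ 2
Step 5: The reaction is second order in A.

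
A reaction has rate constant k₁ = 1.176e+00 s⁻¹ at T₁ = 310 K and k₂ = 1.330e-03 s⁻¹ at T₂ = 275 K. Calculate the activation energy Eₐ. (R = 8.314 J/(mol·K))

137.4 kJ/mol

Step 1: Use the two-temperature Arrhenius form: ln(k₂/k₁) = -Eₐ/R × (1/T₂ - 1/T₁)
Step 2: ln(k₂/k₁) = ln(1.330e-03/1.176e+00) = ln(0.00113095) = -6.7847
Step 3: 1/T₂ - 1/T₁ = 1/275 - 1/310 = 4.105572e-04 K⁻¹
Step 4: Eₐ = -R × ln(k₂/k₁) / (1/T₂ - 1/T₁) = -8.314 × -6.7847 / 4.105572e-04
Step 5: Eₐ = 1.3739e+05 J/mol = 137.4 kJ/mol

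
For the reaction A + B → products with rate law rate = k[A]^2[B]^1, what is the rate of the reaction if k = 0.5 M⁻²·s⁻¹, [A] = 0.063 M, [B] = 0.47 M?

0.0009327 M/s

Step 1: The rate law is rate = k[A]^2[B]^1
Step 2: Substitute: rate = 0.5 × (0.063)^2 × (0.47)^1
Step 3: rate = 0.5 × 0.003969 × 0.47 = 0.000932715 M/s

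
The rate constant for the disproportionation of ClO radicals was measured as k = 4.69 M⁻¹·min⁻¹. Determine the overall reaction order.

second order (2)

Step 1: The units of k for an nth-order reaction are (concentration)^(1-n)·(time)⁻¹.
Step 2: Here k has units M⁻¹·min⁻¹, so the concentration exponent is -1.
Step 3: 1 - n = -1 ⇒ n = 2. The reaction is second order.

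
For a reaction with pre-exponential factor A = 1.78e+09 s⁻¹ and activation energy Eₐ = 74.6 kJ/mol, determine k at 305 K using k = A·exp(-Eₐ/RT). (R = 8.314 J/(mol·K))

2.98e-04 s⁻¹

Step 1: Use the Arrhenius equation: k = A × exp(-Eₐ/RT)
Step 2: Convert Eₐ to J/mol: 74.6 kJ/mol = 74600 J/mol
Step 3: Calculate the exponent: -Eₐ/(RT) = -74600/(8.314 × 305) = -29.41907
Step 4: k = 1.78e+09 × exp(-29.41907)
Step 5: k = 1.78e+09 × 1.67286e-13 = 2.9777e-04 s⁻¹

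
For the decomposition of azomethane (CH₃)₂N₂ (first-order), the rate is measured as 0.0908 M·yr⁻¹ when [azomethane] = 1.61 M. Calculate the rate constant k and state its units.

0.0564 yr⁻¹

Step 1: rate = k[azomethane]^1, so k = rate / [azomethane]^1.
Step 2: k = 0.0908 / (1.61)^1 = 0.0908 / 1.61.
Step 3: k = 0.0564 yr⁻¹.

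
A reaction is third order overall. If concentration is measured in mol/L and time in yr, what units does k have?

(mol/L)⁻²·yr⁻¹

Step 1: For overall order n, rate = k × (concentration)^n.
Step 2: Rate has units mol/L·yr⁻¹; concentration term has units (mol/L)^3.
Step 3: k = rate / (concentration)^n, so units of k = (mol/L)^(1-3)·yr⁻¹ = (mol/L)⁻²·yr⁻¹.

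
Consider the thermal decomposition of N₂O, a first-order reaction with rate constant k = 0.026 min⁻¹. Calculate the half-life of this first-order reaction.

26.66 min

Step 1: For a first-order reaction, t₁/₂ = ln(2)/k
Step 2: t₁/₂ = ln(2)/0.026
Step 3: t₁/₂ = 0.6931/0.026 = 26.66 min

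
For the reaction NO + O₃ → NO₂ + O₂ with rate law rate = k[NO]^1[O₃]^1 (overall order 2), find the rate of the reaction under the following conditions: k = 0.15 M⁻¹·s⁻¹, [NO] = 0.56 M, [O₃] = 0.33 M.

0.02772 M/s

Step 1: The rate law is rate = k[NO]^1[O₃]^1, overall order = 1+1 = 2
Step 2: Substitute values: rate = 0.15 × (0.56)^1 × (0.33)^1
Step 3: rate = 0.15 × 0.56 × 0.33 = 0.02772 M/s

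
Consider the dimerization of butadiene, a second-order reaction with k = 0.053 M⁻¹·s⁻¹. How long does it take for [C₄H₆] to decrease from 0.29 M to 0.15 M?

60.72 s

Step 1: For second-order: t = (1/[C₄H₆] - 1/[C₄H₆]₀)/k
Step 2: t = (1/0.15 - 1/0.29)/0.053
Step 3: t = (6.667 - 3.448)/0.053
Step 4: t = 3.218/0.053 = 60.72 s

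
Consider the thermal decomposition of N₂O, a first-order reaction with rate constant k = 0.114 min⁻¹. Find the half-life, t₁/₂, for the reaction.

6.08 min

Step 1: For a first-order reaction, t₁/₂ = ln(2)/k
Step 2: t₁/₂ = ln(2)/0.114
Step 3: t₁/₂ = 0.6931/0.114 = 6.08 min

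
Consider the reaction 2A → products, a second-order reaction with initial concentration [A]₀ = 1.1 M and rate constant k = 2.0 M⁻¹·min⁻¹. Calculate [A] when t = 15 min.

0.03235 M

Step 1: For a second-order reaction: 1/[A] = 1/[A]₀ + kt
Step 2: 1/[A] = 1/1.1 + 2.0 × 15
Step 3: 1/[A] = 0.9091 + 30 = 30.91
Step 4: [A] = 1/30.91 = 0.03235 M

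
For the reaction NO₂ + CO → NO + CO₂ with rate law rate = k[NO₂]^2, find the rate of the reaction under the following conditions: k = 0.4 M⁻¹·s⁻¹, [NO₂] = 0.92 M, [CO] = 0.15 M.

0.3386 M/s

Step 1: The rate law is rate = k[NO₂]^2
Step 2: Note that the rate does not depend on [CO] (zero order in CO).
Step 3: rate = 0.4 × (0.92)^2 = 0.33856 M/s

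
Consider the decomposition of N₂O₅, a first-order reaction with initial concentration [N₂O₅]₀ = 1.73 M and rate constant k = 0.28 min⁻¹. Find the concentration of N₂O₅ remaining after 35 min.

9.593e-05 M

Step 1: For a first-order reaction: [N₂O₅] = [N₂O₅]₀ × e^(-kt)
Step 2: [N₂O₅] = 1.73 × e^(-0.28 × 35)
Step 3: [N₂O₅] = 1.73 × e^(-9.8)
Step 4: [N₂O₅] = 1.73 × 5.54516e-05 = 9.593e-05 M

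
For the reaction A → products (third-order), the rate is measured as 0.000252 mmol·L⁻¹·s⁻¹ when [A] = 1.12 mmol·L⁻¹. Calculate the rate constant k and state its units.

0.0001794 (mmol·L⁻¹)⁻²·s⁻¹

Step 1: rate = k[A]^3, so k = rate / [A]^3.
Step 2: k = 0.000252 / (1.12)^3 = 0.000252 / 1.405.
Step 3: k = 0.0001794 (mmol·L⁻¹)⁻²·s⁻¹.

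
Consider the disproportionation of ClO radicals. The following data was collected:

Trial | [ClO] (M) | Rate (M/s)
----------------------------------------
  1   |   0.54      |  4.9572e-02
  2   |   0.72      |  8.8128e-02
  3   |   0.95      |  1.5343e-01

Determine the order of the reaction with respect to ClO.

second order (2)

Step 1: Compare trials to find order n where rate₂/rate₁ = ([ClO]₂/[ClO]₁)^n
Step 2: rate₂/rate₁ = 8.8128e-02/4.9572e-02 = 1.778
Step 3: [ClO]₂/[ClO]₁ = 0.72/0.54 = 1.333
Step 4: n = ln(1.778)/ln(1.333) = 2.00 ≈ 2
Step 5: The reaction is second order in ClO.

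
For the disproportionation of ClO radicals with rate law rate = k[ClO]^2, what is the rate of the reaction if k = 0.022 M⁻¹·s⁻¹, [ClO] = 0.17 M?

0.0006358 M/s

Step 1: Identify the rate law: rate = k[ClO]^2
Step 2: Substitute values: rate = 0.022 × (0.17)^2
Step 3: Calculate: rate = 0.022 × 0.0289 = 0.0006358 M/s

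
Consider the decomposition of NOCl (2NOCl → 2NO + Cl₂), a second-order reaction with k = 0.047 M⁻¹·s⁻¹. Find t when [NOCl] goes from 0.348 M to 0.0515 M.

352 s

Step 1: For second-order: t = (1/[NOCl] - 1/[NOCl]₀)/k
Step 2: t = (1/0.0515 - 1/0.348)/0.047
Step 3: t = (19.42 - 2.874)/0.047
Step 4: t = 16.54/0.047 = 352 s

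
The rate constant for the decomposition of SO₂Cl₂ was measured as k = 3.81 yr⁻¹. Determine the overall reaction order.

first order (1)

Step 1: The units of k for an nth-order reaction are (concentration)^(1-n)·(time)⁻¹.
Step 2: Here k has units yr⁻¹, so the concentration exponent is 0.
Step 3: 1 - n = 0 ⇒ n = 1. The reaction is first order.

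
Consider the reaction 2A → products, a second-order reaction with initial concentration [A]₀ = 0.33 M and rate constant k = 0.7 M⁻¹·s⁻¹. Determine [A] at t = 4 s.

0.1715 M

Step 1: For a second-order reaction: 1/[A] = 1/[A]₀ + kt
Step 2: 1/[A] = 1/0.33 + 0.7 × 4
Step 3: 1/[A] = 3.03 + 2.8 = 5.83
Step 4: [A] = 1/5.83 = 0.1715 M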